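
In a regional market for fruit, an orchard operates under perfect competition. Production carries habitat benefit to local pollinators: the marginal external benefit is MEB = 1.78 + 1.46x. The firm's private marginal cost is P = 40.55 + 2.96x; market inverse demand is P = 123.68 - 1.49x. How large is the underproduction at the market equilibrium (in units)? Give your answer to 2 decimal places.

Market equilibrium (private): 40.55 + 2.96x = 123.68 - 1.49x → x_m = 18.6809.
Social marginal cost = private MC − MEB = 38.77 + 1.50x.
Set SMC = demand: 38.77 + 1.50x = 123.68 - 1.49x → x* = 28.3980.
Gap = |18.6809 − 28.3980| = 9.7171.

9.72 units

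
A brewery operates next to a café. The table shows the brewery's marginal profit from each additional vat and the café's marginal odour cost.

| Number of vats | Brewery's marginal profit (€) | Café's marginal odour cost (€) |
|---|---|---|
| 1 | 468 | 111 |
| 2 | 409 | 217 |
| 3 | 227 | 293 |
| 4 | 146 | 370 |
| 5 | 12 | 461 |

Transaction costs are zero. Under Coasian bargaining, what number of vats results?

Bargaining reaches the level where marginal profit last exceeds marginal odour cost.
That holds through level 2 (409 ≥ 217) but not at 3 (227 < 293).

2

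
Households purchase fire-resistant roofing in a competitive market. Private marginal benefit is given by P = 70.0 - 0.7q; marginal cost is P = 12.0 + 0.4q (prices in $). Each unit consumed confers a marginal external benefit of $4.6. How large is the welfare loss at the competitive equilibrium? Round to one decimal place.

DWL = $9.6

Market equilibrium (private): 12.0 + 0.4q = 70.0 - 0.7q → q_m = 52.7273.
Social marginal benefit = demand + MEB = 74.6 - 0.7q.
Set SMB = MC: 74.6 - 0.7q = 12.0 + 0.4q → q* = 56.9091.
The welfare-loss triangle has base |q_m − q*| and height MEB(q_m) (the vertical gap between SMB and MC is zero at q* and MEB at q_m).
DWL = ½ × 4.1818 × 4.6000 = 9.6181.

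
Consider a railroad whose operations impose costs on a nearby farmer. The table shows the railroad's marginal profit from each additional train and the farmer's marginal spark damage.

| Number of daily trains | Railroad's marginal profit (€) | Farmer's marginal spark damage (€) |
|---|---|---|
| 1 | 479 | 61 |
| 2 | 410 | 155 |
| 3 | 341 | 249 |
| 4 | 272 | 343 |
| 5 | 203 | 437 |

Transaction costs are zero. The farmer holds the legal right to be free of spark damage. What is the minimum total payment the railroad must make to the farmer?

€465

Efficient level: marginal profit ≥ marginal spark damage through level 3, so k* = 3.
With the farmer holding the right, the railroad must at least compensate total damage at k*: 61 + 155 + 249 = 465.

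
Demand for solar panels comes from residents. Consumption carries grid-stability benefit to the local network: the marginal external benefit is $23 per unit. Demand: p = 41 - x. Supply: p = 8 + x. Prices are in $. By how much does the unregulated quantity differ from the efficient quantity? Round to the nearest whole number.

12 units

Market equilibrium (private): 8 + x = 41 - x → x_m = 16.5000.
Social marginal benefit = demand + MEB = 64 - x.
Set SMB = MC: 64 - x = 8 + x → x* = 28.0000.
Gap = |16.5000 − 28.0000| = 11.5000.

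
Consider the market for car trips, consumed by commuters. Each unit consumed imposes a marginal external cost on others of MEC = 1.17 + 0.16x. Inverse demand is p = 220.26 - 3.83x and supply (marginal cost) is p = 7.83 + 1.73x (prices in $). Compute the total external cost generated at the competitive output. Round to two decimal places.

Market equilibrium (private): 7.83 + 1.73x = 220.26 - 3.83x → x_m = 38.2068.
Total external cost = ∫₀^{x_m} (1.17 + 0.16x) dx = 1.17×38.2068 + ½×0.16×38.2068² = 161.4827.

$161.48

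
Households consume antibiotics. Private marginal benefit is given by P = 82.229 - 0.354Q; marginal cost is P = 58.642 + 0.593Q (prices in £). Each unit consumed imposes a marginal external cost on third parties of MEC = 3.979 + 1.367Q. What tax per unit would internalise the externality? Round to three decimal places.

tax = £15.562 per unit

Social marginal benefit = demand − MEC = 78.250 - 1.721Q.
Set SMB = MC: 78.250 - 1.721Q = 58.642 + 0.593Q → Q* = 8.4736.
The Pigouvian tax equals MEC at Q*: 3.979 + 1.367×8.4736 = 15.5624.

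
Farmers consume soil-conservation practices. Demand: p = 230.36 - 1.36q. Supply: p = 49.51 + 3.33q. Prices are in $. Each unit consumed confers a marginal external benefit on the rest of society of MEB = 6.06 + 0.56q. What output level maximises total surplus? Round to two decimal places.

Social marginal benefit = demand + MEB = 236.42 - 0.80q.
Set SMB = MC: 236.42 - 0.80q = 49.51 + 3.33q → q* = 45.2567.

q* = 45.26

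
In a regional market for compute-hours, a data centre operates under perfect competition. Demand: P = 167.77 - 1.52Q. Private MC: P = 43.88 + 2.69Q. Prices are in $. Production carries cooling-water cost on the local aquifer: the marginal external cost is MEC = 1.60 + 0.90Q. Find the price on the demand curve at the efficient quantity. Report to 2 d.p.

P = $131.39

Social marginal cost = private MC + MEC = 45.48 + 3.59Q.
Set SMC = demand: 45.48 + 3.59Q = 167.77 - 1.52Q → Q* = 23.9315.
Consumer price on the demand curve at Q*: 167.77 − 1.52×23.9315 = 131.3941.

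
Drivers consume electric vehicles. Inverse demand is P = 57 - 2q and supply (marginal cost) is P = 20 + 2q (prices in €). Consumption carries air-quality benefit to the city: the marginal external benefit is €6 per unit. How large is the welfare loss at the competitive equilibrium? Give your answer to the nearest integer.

Market equilibrium (private): 20 + 2q = 57 - 2q → q_m = 9.2500.
Social marginal benefit = demand + MEB = 63 - 2q.
Set SMB = MC: 63 - 2q = 20 + 2q → q* = 10.7500.
The loss is the area between SMB and MC from q* to q_m; with linear curves that's a triangle of height MEB(q_m).
DWL = ½ × 1.5000 × 6.0000 = 4.5000.

DWL = €5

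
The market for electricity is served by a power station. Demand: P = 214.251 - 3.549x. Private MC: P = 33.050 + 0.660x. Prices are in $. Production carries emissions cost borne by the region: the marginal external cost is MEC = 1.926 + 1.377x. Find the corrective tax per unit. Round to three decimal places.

tax = $46.119 per unit

Social marginal cost = private MC + MEC = 34.976 + 2.037x.
Set SMC = demand: 34.976 + 2.037x = 214.251 - 3.549x → x* = 32.0936.
The Pigouvian tax equals MEC at x*: 1.926 + 1.377×32.0936 = 46.1189.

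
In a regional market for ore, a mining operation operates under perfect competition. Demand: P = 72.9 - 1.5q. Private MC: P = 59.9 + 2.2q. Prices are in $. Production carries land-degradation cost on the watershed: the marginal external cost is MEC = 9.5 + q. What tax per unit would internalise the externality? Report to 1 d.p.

Social marginal cost = private MC + MEC = 69.4 + 3.2q.
Set SMC = demand: 69.4 + 3.2q = 72.9 - 1.5q → q* = 0.7447.
The Pigouvian tax equals MEC at q*: 9.5 + 1.0×0.7447 = 10.2447.

tax = $10.2 per unit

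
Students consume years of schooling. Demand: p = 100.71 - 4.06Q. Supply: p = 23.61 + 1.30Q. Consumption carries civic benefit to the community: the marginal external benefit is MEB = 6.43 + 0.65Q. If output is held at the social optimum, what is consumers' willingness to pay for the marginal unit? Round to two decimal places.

Social marginal benefit = demand + MEB = 107.14 - 3.41Q.
Set SMB = MC: 107.14 - 3.41Q = 23.61 + 1.30Q → Q* = 17.7346.
Consumer price on the demand curve at Q*: 100.71 − 4.06×17.7346 = 28.7075.

P = 28.71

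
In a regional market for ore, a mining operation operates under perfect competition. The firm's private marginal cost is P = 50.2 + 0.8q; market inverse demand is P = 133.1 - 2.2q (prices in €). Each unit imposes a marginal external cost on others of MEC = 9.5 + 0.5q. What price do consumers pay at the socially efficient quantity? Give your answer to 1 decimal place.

P = €87.0

Social marginal cost = private MC + MEC = 59.7 + 1.3q.
Set SMC = demand: 59.7 + 1.3q = 133.1 - 2.2q → q* = 20.9714.
Consumer price on the demand curve at q*: 133.1 − 2.2×20.9714 = 86.9629.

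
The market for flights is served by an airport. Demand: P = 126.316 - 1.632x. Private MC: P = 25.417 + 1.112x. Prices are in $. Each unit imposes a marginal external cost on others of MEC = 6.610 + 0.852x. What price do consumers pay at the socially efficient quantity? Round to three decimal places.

Social marginal cost = private MC + MEC = 32.027 + 1.964x.
Set SMC = demand: 32.027 + 1.964x = 126.316 - 1.632x → x* = 26.2205.
Consumer price on the demand curve at x*: 126.316 − 1.632×26.2205 = 83.5241.

P = $83.524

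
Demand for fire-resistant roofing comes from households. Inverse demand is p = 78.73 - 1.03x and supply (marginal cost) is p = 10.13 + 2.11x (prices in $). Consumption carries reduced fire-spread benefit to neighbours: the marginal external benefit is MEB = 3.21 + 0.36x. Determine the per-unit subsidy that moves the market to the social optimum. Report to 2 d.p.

subsidy = $12.51 per unit

Social marginal benefit = demand + MEB = 81.94 - 0.67x.
Set SMB = MC: 81.94 - 0.67x = 10.13 + 2.11x → x* = 25.8309.
The Pigouvian subsidy equals MEB at x*: 3.21 + 0.36×25.8309 = 12.5091.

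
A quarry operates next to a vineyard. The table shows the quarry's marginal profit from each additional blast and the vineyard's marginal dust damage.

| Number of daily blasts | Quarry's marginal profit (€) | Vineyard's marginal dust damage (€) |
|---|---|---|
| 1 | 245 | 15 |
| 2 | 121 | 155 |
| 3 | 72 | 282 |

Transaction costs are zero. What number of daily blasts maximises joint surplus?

Bargaining reaches the level where marginal profit last exceeds marginal dust damage.
That holds through level 1 (245 ≥ 15) but not at 2 (121 < 155).

1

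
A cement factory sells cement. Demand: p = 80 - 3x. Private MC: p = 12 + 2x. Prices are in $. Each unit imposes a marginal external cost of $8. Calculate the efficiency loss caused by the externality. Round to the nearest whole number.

DWL = $6

Market equilibrium (private): 12 + 2x = 80 - 3x → x_m = 13.6000.
Social marginal cost = private MC + MEC = 20 + 2x.
Set SMC = demand: 20 + 2x = 80 - 3x → x* = 12.0000.
Between x* and x_m the wedge SMC − demand runs linearly from 0 to MEC(x_m), so the loss is a triangle.
DWL = ½ × 1.6000 × 8.0000 = 6.4000.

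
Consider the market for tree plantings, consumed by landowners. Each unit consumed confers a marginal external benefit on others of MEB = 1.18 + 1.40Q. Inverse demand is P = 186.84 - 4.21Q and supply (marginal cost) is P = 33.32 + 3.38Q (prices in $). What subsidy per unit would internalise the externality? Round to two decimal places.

subsidy = $36.17 per unit

Social marginal benefit = demand + MEB = 188.02 - 2.81Q.
Set SMB = MC: 188.02 - 2.81Q = 33.32 + 3.38Q → Q* = 24.9919.
The Pigouvian subsidy equals MEB at Q*: 1.18 + 1.40×24.9919 = 36.1687.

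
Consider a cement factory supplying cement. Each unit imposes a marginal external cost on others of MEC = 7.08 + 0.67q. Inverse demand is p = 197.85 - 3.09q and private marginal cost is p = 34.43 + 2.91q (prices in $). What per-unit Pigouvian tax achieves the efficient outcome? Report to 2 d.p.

tax = $22.78 per unit

Social marginal cost = private MC + MEC = 41.51 + 3.58q.
Set SMC = demand: 41.51 + 3.58q = 197.85 - 3.09q → q* = 23.4393.
The Pigouvian tax equals MEC at q*: 7.08 + 0.67×23.4393 = 22.7843.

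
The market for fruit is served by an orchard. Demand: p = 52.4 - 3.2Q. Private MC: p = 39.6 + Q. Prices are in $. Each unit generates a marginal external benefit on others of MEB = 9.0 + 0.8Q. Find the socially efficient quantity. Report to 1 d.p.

Social marginal cost = private MC − MEB = 30.6 + 0.2Q.
Set SMC = demand: 30.6 + 0.2Q = 52.4 - 3.2Q → Q* = 6.4118.

Q* = 6.4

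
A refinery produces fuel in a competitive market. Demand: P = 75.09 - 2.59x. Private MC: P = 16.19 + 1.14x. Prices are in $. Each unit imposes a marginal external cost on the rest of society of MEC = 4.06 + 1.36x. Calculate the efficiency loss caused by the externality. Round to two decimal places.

DWL = $64.05

Market equilibrium (private): 16.19 + 1.14x = 75.09 - 2.59x → x_m = 15.7909.
Social marginal cost = private MC + MEC = 20.25 + 2.50x.
Set SMC = demand: 20.25 + 2.50x = 75.09 - 2.59x → x* = 10.7741.
The loss is the area between SMC and demand from x* to x_m; with linear curves that's a triangle of height MEC(x_m).
DWL = ½ × 5.0168 × 25.5356 = 64.0535.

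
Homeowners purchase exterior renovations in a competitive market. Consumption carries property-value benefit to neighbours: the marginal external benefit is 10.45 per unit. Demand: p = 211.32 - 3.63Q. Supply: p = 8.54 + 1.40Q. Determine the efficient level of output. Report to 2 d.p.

Social marginal benefit = demand + MEB = 221.77 - 3.63Q.
Set SMB = MC: 221.77 - 3.63Q = 8.54 + 1.40Q → Q* = 42.3917.

Q* = 42.39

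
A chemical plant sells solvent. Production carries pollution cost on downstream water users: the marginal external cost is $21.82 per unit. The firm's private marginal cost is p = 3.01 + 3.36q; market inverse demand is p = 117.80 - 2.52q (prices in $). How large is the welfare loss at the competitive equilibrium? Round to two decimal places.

DWL = $40.49

Market equilibrium (private): 3.01 + 3.36q = 117.80 - 2.52q → q_m = 19.5221.
Social marginal cost = private MC + MEC = 24.83 + 3.36q.
Set SMC = demand: 24.83 + 3.36q = 117.80 - 2.52q → q* = 15.8112.
The welfare-loss triangle has base |q_m − q*| and height MEC(q_m) (the vertical gap between SMC and demand is zero at q* and MEC at q_m).
DWL = ½ × 3.7109 × 21.8200 = 40.4859.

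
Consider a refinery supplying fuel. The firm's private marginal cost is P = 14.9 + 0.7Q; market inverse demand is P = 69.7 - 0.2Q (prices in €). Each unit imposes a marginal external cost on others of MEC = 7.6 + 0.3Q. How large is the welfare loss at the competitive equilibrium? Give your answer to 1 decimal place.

Market equilibrium (private): 14.9 + 0.7Q = 69.7 - 0.2Q → Q_m = 60.8889.
Social marginal cost = private MC + MEC = 22.5 + Q.
Set SMC = demand: 22.5 + Q = 69.7 - 0.2Q → Q* = 39.3333.
The welfare-loss triangle has base |Q_m − Q*| and height MEC(Q_m) (the vertical gap between SMC and demand is zero at Q* and MEC at Q_m).
DWL = ½ × 21.5556 × 25.8667 = 278.7861.

DWL = €278.8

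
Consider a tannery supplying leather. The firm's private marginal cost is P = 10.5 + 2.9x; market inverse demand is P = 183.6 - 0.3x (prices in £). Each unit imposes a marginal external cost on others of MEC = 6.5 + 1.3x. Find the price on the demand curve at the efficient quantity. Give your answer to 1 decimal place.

Social marginal cost = private MC + MEC = 17.0 + 4.2x.
Set SMC = demand: 17.0 + 4.2x = 183.6 - 0.3x → x* = 37.0222.
Consumer price on the demand curve at x*: 183.6 − 0.3×37.0222 = 172.4933.

P = £172.5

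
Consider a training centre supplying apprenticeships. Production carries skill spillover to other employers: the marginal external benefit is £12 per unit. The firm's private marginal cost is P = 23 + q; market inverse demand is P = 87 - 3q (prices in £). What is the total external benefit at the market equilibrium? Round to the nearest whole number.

Market equilibrium (private): 23 + q = 87 - 3q → q_m = 16.0000.
Total external benefit = MEB × q_m = 12 × 16.0000 = 192.0000.

£192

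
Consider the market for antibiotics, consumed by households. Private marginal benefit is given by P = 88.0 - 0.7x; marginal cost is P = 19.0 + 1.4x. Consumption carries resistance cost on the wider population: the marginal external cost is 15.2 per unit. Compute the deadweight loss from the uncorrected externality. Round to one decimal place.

Market equilibrium (private): 19.0 + 1.4x = 88.0 - 0.7x → x_m = 32.8571.
Social marginal benefit = demand − MEC = 72.8 - 0.7x.
Set SMB = MC: 72.8 - 0.7x = 19.0 + 1.4x → x* = 25.6190.
Between x* and x_m the wedge MC − SMB runs linearly from 0 to MEC(x_m), so the loss is a triangle.
DWL = ½ × 7.2381 × 15.2000 = 55.0096.

DWL = 55.0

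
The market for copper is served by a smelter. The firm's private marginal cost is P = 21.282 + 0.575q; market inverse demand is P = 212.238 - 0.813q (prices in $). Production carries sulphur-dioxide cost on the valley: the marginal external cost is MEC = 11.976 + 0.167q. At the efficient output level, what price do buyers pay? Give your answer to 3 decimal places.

Social marginal cost = private MC + MEC = 33.258 + 0.742q.
Set SMC = demand: 33.258 + 0.742q = 212.238 - 0.813q → q* = 115.0997.
Consumer price on the demand curve at q*: 212.238 − 0.813×115.0997 = 118.6619.

P = $118.662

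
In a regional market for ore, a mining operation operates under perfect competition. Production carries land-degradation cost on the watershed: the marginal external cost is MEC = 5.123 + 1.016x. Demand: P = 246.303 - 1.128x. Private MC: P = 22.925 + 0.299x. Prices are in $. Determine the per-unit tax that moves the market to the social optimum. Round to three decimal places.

tax = $95.891 per unit

Social marginal cost = private MC + MEC = 28.048 + 1.315x.
Set SMC = demand: 28.048 + 1.315x = 246.303 - 1.128x → x* = 89.3389.
The Pigouvian tax equals MEC at x*: 5.123 + 1.016×89.3389 = 95.8913.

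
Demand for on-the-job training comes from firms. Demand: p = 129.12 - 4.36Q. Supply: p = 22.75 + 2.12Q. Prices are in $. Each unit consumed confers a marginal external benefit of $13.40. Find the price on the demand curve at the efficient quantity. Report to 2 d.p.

P = $48.53

Social marginal benefit = demand + MEB = 142.52 - 4.36Q.
Set SMB = MC: 142.52 - 4.36Q = 22.75 + 2.12Q → Q* = 18.4830.
Consumer price on the demand curve at Q*: 129.12 − 4.36×18.4830 = 48.5341.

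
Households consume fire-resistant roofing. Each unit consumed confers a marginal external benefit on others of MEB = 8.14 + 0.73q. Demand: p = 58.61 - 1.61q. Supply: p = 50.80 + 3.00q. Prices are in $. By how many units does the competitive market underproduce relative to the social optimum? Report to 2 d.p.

2.42 units

Market equilibrium (private): 50.80 + 3.00q = 58.61 - 1.61q → q_m = 1.6941.
Social marginal benefit = demand + MEB = 66.75 - 0.88q.
Set SMB = MC: 66.75 - 0.88q = 50.80 + 3.00q → q* = 4.1108.
Gap = |1.6941 − 4.1108| = 2.4167.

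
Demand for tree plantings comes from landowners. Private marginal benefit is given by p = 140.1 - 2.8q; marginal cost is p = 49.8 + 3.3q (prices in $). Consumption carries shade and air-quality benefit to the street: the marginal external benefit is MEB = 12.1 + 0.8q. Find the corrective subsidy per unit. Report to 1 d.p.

subsidy = $27.6 per unit

Social marginal benefit = demand + MEB = 152.2 - 2.0q.
Set SMB = MC: 152.2 - 2.0q = 49.8 + 3.3q → q* = 19.3208.
The Pigouvian subsidy equals MEB at q*: 12.1 + 0.8×19.3208 = 27.5566.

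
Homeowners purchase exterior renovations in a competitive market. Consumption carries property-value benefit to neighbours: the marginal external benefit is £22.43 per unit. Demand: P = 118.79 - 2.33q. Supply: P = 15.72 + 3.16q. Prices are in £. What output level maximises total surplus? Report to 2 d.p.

Social marginal benefit = demand + MEB = 141.22 - 2.33q.
Set SMB = MC: 141.22 - 2.33q = 15.72 + 3.16q → q* = 22.8597.

q* = 22.86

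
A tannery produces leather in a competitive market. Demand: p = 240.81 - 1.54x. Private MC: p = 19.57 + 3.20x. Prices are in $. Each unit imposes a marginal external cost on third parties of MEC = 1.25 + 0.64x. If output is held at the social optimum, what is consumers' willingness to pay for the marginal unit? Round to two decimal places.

Social marginal cost = private MC + MEC = 20.82 + 3.84x.
Set SMC = demand: 20.82 + 3.84x = 240.81 - 1.54x → x* = 40.8903.
Consumer price on the demand curve at x*: 240.81 − 1.54×40.8903 = 177.8389.

P = $177.84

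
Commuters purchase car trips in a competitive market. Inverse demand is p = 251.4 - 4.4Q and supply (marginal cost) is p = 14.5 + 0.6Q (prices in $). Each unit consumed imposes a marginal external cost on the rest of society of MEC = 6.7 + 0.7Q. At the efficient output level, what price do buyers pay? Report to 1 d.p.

P = $73.7

Social marginal benefit = demand − MEC = 244.7 - 5.1Q.
Set SMB = MC: 244.7 - 5.1Q = 14.5 + 0.6Q → Q* = 40.3860.
Consumer price on the demand curve at Q*: 251.4 − 4.4×40.3860 = 73.7016.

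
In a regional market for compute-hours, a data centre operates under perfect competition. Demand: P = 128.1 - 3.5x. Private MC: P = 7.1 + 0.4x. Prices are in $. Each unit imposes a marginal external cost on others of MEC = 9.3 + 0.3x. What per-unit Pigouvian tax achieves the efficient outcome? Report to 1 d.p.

tax = $17.3 per unit

Social marginal cost = private MC + MEC = 16.4 + 0.7x.
Set SMC = demand: 16.4 + 0.7x = 128.1 - 3.5x → x* = 26.5952.
The Pigouvian tax equals MEC at x*: 9.3 + 0.3×26.5952 = 17.2786.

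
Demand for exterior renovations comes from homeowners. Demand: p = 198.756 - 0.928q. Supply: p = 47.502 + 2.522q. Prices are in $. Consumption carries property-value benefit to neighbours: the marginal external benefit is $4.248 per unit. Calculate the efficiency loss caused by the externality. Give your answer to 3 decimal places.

DWL = $2.615

Market equilibrium (private): 47.502 + 2.522q = 198.756 - 0.928q → q_m = 43.8417.
Social marginal benefit = demand + MEB = 203.004 - 0.928q.
Set SMB = MC: 203.004 - 0.928q = 47.502 + 2.522q → q* = 45.0730.
Between q* and q_m the wedge SMB − MC runs linearly from 0 to MEB(q_m), so the loss is a triangle.
DWL = ½ × 1.2313 × 4.2480 = 2.6153.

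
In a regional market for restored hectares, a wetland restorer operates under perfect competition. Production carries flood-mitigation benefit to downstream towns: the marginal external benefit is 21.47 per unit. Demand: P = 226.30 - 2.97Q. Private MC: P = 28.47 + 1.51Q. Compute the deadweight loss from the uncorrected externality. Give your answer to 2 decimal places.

DWL = 51.45

Market equilibrium (private): 28.47 + 1.51Q = 226.30 - 2.97Q → Q_m = 44.1585.
Social marginal cost = private MC − MEB = 7.00 + 1.51Q.
Set SMC = demand: 7.00 + 1.51Q = 226.30 - 2.97Q → Q* = 48.9509.
The loss is the area between SMC and demand from Q* to Q_m; with linear curves that's a triangle of height MEB(Q_m).
DWL = ½ × 4.7924 × 21.4700 = 51.4464.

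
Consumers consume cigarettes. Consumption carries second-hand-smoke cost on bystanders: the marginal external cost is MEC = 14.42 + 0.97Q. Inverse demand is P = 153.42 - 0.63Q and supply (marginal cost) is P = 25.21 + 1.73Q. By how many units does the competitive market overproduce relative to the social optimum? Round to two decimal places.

Market equilibrium (private): 25.21 + 1.73Q = 153.42 - 0.63Q → Q_m = 54.3263.
Social marginal benefit = demand − MEC = 139.00 - 1.60Q.
Set SMB = MC: 139.00 - 1.60Q = 25.21 + 1.73Q → Q* = 34.1712.
Gap = |54.3263 − 34.1712| = 20.1551.

20.16 units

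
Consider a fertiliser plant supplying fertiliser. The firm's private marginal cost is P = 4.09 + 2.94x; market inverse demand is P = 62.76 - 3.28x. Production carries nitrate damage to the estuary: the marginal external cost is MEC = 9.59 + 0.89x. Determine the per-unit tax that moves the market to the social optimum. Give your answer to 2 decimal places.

tax = 15.73 per unit

Social marginal cost = private MC + MEC = 13.68 + 3.83x.
Set SMC = demand: 13.68 + 3.83x = 62.76 - 3.28x → x* = 6.9030.
The Pigouvian tax equals MEC at x*: 9.59 + 0.89×6.9030 = 15.7337.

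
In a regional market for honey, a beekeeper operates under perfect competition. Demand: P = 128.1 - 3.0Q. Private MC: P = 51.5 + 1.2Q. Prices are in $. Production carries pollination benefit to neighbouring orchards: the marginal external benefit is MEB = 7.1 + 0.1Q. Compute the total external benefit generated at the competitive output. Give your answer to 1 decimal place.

$146.1

Market equilibrium (private): 51.5 + 1.2Q = 128.1 - 3.0Q → Q_m = 18.2381.
Total external benefit = ∫₀^{Q_m} (7.1 + 0.1Q) dQ = 7.1×18.2381 + ½×0.1×18.2381² = 146.1219.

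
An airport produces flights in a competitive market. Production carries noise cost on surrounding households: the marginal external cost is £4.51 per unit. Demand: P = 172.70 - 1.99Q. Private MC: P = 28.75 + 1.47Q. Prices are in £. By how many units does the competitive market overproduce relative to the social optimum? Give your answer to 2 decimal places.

1.30 units

Market equilibrium (private): 28.75 + 1.47Q = 172.70 - 1.99Q → Q_m = 41.6040.
Social marginal cost = private MC + MEC = 33.26 + 1.47Q.
Set SMC = demand: 33.26 + 1.47Q = 172.70 - 1.99Q → Q* = 40.3006.
Gap = |41.6040 − 40.3006| = 1.3034.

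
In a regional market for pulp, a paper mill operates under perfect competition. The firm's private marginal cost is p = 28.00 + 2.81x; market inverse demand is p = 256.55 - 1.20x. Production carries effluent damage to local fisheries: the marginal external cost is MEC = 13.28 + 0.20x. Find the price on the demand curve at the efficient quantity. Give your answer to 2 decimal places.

Social marginal cost = private MC + MEC = 41.28 + 3.01x.
Set SMC = demand: 41.28 + 3.01x = 256.55 - 1.20x → x* = 51.1330.
Consumer price on the demand curve at x*: 256.55 − 1.20×51.1330 = 195.1904.

P = 195.19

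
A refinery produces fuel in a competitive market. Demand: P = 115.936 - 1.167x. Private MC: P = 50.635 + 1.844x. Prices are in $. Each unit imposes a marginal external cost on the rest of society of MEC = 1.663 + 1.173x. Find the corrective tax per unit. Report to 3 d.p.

tax = $19.504 per unit

Social marginal cost = private MC + MEC = 52.298 + 3.017x.
Set SMC = demand: 52.298 + 3.017x = 115.936 - 1.167x → x* = 15.2098.
The Pigouvian tax equals MEC at x*: 1.663 + 1.173×15.2098 = 19.5041.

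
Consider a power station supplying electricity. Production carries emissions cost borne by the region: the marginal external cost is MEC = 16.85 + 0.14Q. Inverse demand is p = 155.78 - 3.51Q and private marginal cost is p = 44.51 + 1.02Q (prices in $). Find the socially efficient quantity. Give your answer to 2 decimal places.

Social marginal cost = private MC + MEC = 61.36 + 1.16Q.
Set SMC = demand: 61.36 + 1.16Q = 155.78 - 3.51Q → Q* = 20.2184.

Q* = 20.22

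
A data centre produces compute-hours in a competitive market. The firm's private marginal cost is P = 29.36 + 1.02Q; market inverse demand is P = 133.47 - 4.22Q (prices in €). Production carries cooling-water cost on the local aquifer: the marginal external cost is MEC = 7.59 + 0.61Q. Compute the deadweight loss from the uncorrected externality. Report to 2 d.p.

DWL = €33.20

Market equilibrium (private): 29.36 + 1.02Q = 133.47 - 4.22Q → Q_m = 19.8683.
Social marginal cost = private MC + MEC = 36.95 + 1.63Q.
Set SMC = demand: 36.95 + 1.63Q = 133.47 - 4.22Q → Q* = 16.4991.
Between Q* and Q_m the wedge SMC − demand runs linearly from 0 to MEC(Q_m), so the loss is a triangle.
DWL = ½ × 3.3692 × 19.7097 = 33.2030.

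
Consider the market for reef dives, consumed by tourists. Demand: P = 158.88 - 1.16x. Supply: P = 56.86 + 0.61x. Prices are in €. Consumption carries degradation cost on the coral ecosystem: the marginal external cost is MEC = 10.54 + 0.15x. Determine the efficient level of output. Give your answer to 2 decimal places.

Social marginal benefit = demand − MEC = 148.34 - 1.31x.
Set SMB = MC: 148.34 - 1.31x = 56.86 + 0.61x → x* = 47.6458.

x* = 47.65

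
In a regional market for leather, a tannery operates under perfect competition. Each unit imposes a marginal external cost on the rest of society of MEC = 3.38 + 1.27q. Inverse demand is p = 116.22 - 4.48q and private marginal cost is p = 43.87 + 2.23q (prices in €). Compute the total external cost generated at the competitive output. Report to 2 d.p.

Market equilibrium (private): 43.87 + 2.23q = 116.22 - 4.48q → q_m = 10.7824.
Total external cost = ∫₀^{q_m} (3.38 + 1.27q) dq = 3.38×10.7824 + ½×1.27×10.7824² = 110.2697.

€110.27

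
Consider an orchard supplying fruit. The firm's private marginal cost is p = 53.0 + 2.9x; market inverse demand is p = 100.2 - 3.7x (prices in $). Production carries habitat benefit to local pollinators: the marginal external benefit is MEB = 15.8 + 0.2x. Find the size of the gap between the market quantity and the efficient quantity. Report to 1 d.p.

2.7 units

Market equilibrium (private): 53.0 + 2.9x = 100.2 - 3.7x → x_m = 7.1515.
Social marginal cost = private MC − MEB = 37.2 + 2.7x.
Set SMC = demand: 37.2 + 2.7x = 100.2 - 3.7x → x* = 9.8438.
Gap = |7.1515 − 9.8438| = 2.6923.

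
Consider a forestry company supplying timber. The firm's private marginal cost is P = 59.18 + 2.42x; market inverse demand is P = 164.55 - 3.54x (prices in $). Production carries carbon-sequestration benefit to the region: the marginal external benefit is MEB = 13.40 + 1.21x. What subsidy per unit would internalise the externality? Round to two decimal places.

Social marginal cost = private MC − MEB = 45.78 + 1.21x.
Set SMC = demand: 45.78 + 1.21x = 164.55 - 3.54x → x* = 25.0042.
The Pigouvian subsidy equals MEB at x*: 13.40 + 1.21×25.0042 = 43.6551.

subsidy = $43.66 per unit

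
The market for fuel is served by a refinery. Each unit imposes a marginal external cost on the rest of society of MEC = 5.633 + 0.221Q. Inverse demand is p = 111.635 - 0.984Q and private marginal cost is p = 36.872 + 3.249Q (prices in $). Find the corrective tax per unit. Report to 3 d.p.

Social marginal cost = private MC + MEC = 42.505 + 3.470Q.
Set SMC = demand: 42.505 + 3.470Q = 111.635 - 0.984Q → Q* = 15.5209.
The Pigouvian tax equals MEC at Q*: 5.633 + 0.221×15.5209 = 9.0631.

tax = $9.063 per unit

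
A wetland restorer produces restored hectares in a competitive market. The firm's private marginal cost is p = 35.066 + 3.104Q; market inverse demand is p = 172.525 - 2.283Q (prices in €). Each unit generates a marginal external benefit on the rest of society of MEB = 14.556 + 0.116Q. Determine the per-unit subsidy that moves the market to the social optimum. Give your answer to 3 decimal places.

subsidy = €17.901 per unit

Social marginal cost = private MC − MEB = 20.510 + 2.988Q.
Set SMC = demand: 20.510 + 2.988Q = 172.525 - 2.283Q → Q* = 28.8399.
The Pigouvian subsidy equals MEB at Q*: 14.556 + 0.116×28.8399 = 17.9014.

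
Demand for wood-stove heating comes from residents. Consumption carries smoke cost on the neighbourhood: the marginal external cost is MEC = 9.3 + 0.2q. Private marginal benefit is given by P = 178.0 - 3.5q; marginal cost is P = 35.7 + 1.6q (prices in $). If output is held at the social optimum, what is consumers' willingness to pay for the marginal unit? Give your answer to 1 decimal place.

Social marginal benefit = demand − MEC = 168.7 - 3.7q.
Set SMB = MC: 168.7 - 3.7q = 35.7 + 1.6q → q* = 25.0943.
Consumer price on the demand curve at q*: 178.0 − 3.5×25.0943 = 90.1700.

P = $90.2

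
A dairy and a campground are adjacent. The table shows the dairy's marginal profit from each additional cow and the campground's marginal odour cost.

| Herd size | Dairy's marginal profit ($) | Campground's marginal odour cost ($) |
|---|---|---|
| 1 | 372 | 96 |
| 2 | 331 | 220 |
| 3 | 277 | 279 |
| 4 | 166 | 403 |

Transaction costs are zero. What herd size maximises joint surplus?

2

Bargaining reaches the level where marginal profit last exceeds marginal odour cost.
That holds through level 2 (331 ≥ 220) but not at 3 (277 < 279).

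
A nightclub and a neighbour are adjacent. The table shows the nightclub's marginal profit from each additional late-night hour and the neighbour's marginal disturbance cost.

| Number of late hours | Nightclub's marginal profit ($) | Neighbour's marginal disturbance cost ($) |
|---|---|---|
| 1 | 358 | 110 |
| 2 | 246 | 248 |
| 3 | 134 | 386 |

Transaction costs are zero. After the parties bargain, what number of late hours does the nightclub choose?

1

Bargaining reaches the level where marginal profit last exceeds marginal disturbance cost.
That holds through level 1 (358 ≥ 110) but not at 2 (246 < 248).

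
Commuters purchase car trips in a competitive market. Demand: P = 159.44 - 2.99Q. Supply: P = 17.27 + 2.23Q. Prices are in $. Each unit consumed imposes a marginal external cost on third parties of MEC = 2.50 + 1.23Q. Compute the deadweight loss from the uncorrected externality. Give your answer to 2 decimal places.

DWL = $100.46

Market equilibrium (private): 17.27 + 2.23Q = 159.44 - 2.99Q → Q_m = 27.2356.
Social marginal benefit = demand − MEC = 156.94 - 4.22Q.
Set SMB = MC: 156.94 - 4.22Q = 17.27 + 2.23Q → Q* = 21.6543.
The welfare-loss triangle has base |Q_m − Q*| and height MEC(Q_m) (the vertical gap between SMB and MC is zero at Q* and MEC at Q_m).
DWL = ½ × 5.5813 × 35.9998 = 100.4628.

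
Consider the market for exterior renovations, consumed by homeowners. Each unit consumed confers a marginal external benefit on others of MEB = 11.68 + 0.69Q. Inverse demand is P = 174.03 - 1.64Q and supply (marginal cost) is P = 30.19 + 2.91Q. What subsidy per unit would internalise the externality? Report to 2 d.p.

subsidy = 39.48 per unit

Social marginal benefit = demand + MEB = 185.71 - 0.95Q.
Set SMB = MC: 185.71 - 0.95Q = 30.19 + 2.91Q → Q* = 40.2902.
The Pigouvian subsidy equals MEB at Q*: 11.68 + 0.69×40.2902 = 39.4802.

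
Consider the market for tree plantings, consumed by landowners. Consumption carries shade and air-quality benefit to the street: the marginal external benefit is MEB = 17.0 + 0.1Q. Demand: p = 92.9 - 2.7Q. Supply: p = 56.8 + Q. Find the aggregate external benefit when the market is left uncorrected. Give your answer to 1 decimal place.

170.6

Market equilibrium (private): 56.8 + Q = 92.9 - 2.7Q → Q_m = 9.7568.
Total external benefit = ∫₀^{Q_m} (17.0 + 0.1Q) dQ = 17.0×9.7568 + ½×0.1×9.7568² = 170.6254.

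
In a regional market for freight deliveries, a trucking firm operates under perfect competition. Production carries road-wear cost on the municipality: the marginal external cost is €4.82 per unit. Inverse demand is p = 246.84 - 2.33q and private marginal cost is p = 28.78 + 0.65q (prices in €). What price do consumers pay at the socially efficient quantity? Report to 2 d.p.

Social marginal cost = private MC + MEC = 33.60 + 0.65q.
Set SMC = demand: 33.60 + 0.65q = 246.84 - 2.33q → q* = 71.5570.
Consumer price on the demand curve at q*: 246.84 − 2.33×71.5570 = 80.1122.

P = €80.11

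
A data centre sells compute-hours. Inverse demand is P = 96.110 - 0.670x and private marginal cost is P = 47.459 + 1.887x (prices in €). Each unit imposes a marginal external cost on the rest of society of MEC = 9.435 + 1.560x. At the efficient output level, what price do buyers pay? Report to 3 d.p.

P = €89.728

Social marginal cost = private MC + MEC = 56.894 + 3.447x.
Set SMC = demand: 56.894 + 3.447x = 96.110 - 0.670x → x* = 9.5254.
Consumer price on the demand curve at x*: 96.110 − 0.670×9.5254 = 89.7280.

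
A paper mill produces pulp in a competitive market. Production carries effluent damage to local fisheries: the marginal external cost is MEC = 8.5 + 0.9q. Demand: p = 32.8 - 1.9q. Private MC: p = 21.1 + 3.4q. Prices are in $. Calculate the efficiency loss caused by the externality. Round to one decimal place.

DWL = $8.9

Market equilibrium (private): 21.1 + 3.4q = 32.8 - 1.9q → q_m = 2.2075.
Social marginal cost = private MC + MEC = 29.6 + 4.3q.
Set SMC = demand: 29.6 + 4.3q = 32.8 - 1.9q → q* = 0.5161.
Height of the DWL triangle at q_m is SMC(q_m) − demand(q_m) = MEC(q_m) = 10.4868.
DWL = ½ × 1.6914 × 10.4868 = 8.8687.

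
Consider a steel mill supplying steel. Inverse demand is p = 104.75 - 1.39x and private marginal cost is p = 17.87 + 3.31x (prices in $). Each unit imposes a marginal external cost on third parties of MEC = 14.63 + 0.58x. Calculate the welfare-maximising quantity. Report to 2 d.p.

x* = 13.68

Social marginal cost = private MC + MEC = 32.50 + 3.89x.
Set SMC = demand: 32.50 + 3.89x = 104.75 - 1.39x → x* = 13.6837.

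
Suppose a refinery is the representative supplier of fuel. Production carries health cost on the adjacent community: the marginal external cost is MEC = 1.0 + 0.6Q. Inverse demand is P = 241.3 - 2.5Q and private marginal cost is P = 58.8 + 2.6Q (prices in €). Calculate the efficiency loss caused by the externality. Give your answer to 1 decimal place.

DWL = €44.3

Market equilibrium (private): 58.8 + 2.6Q = 241.3 - 2.5Q → Q_m = 35.7843.
Social marginal cost = private MC + MEC = 59.8 + 3.2Q.
Set SMC = demand: 59.8 + 3.2Q = 241.3 - 2.5Q → Q* = 31.8421.
Height of the DWL triangle at Q_m is SMC(Q_m) − demand(Q_m) = MEC(Q_m) = 22.4706.
DWL = ½ × 3.9422 × 22.4706 = 44.2918.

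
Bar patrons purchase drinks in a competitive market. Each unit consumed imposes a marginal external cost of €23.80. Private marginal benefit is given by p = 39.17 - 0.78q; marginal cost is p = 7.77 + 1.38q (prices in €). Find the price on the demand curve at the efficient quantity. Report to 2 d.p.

Social marginal benefit = demand − MEC = 15.37 - 0.78q.
Set SMB = MC: 15.37 - 0.78q = 7.77 + 1.38q → q* = 3.5185.
Consumer price on the demand curve at q*: 39.17 − 0.78×3.5185 = 36.4256.

P = €36.43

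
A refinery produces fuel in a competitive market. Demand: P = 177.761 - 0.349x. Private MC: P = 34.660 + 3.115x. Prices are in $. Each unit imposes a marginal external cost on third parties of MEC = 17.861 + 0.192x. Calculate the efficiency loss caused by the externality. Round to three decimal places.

DWL = $90.982

Market equilibrium (private): 34.660 + 3.115x = 177.761 - 0.349x → x_m = 41.3109.
Social marginal cost = private MC + MEC = 52.521 + 3.307x.
Set SMC = demand: 52.521 + 3.307x = 177.761 - 0.349x → x* = 34.2560.
The welfare-loss triangle has base |x_m − x*| and height MEC(x_m) (the vertical gap between SMC and demand is zero at x* and MEC at x_m).
DWL = ½ × 7.0549 × 25.7927 = 90.9825.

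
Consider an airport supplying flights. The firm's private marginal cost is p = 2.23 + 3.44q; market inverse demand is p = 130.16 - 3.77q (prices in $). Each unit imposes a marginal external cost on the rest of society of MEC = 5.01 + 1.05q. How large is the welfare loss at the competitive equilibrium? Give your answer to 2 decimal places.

DWL = $33.83

Market equilibrium (private): 2.23 + 3.44q = 130.16 - 3.77q → q_m = 17.7434.
Social marginal cost = private MC + MEC = 7.24 + 4.49q.
Set SMC = demand: 7.24 + 4.49q = 130.16 - 3.77q → q* = 14.8814.
The welfare-loss triangle has base |q_m − q*| and height MEC(q_m) (the vertical gap between SMC and demand is zero at q* and MEC at q_m).
DWL = ½ × 2.8620 × 23.6406 = 33.8297.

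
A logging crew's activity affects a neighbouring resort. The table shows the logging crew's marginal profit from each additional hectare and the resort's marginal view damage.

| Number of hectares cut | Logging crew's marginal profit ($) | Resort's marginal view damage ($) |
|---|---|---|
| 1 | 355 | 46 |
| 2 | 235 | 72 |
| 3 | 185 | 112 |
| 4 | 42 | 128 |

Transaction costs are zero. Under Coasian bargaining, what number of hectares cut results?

Bargaining reaches the level where marginal profit last exceeds marginal view damage.
That holds through level 3 (185 ≥ 112) but not at 4 (42 < 128).

3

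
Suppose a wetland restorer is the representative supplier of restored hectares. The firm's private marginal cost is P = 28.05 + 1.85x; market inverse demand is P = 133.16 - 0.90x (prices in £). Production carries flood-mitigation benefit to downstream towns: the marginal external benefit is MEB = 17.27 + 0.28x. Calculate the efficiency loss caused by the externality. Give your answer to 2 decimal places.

DWL = £158.39

Market equilibrium (private): 28.05 + 1.85x = 133.16 - 0.90x → x_m = 38.2218.
Social marginal cost = private MC − MEB = 10.78 + 1.57x.
Set SMC = demand: 10.78 + 1.57x = 133.16 - 0.90x → x* = 49.5466.
The loss is the area between SMC and demand from x* to x_m; with linear curves that's a triangle of height MEB(x_m).
DWL = ½ × 11.3248 × 27.9721 = 158.3892.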